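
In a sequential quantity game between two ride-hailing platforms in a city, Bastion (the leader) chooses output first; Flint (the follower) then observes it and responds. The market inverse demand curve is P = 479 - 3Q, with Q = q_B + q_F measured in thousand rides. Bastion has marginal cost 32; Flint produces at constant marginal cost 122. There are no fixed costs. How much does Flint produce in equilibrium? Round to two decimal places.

The follower Flint best-responds to any q_B: π_F = (479 - 3Q)q_F - 122q_F.
Setting the follower's marginal profit to zero, 357 - 3q_B - 6q_F = 0, i.e. q_F = (357 - 3q_B)/6.
The leader anticipates this reaction. Substituting into P = 479 - 3Q gives P = 601/2 - (3/2)q_B, so π_B = (601/2 - (3/2)q_B)q_B - 32q_B.
Leader FOC: 537/2 - 3q_B = 0, so q_B = 179/2.
Then q_F = (357 - 3·(179/2))/6 = 59/4.

14.75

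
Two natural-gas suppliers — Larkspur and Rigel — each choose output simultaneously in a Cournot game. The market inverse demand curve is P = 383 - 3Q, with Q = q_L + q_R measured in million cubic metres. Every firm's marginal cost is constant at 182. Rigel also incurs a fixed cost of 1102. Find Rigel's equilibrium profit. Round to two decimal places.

A representative firm's profit is π_i = q_i(383 - 3Q) - 182q_i.
First-order condition (treating rivals' output as given): 201 - 6q_i - 3q_j = 0.
With identical firms every q_j equals q_i, so q_j = q_i and 201 = 9q_i, giving q_i = 67/3.
Price P = 383 - 3·(134/3) = 249.
Rigel's profit: (249 - 182)·(67/3) - 1102 = 1183/3.

394.33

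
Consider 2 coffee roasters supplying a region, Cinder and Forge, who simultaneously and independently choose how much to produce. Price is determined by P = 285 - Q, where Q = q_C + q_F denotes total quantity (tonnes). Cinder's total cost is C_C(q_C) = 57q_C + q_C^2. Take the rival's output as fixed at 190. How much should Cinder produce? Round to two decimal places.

9.50

With the rival's output fixed at 190, Cinder's profit is π_C = (285 - 190 - q_C)q_C - (57q_C + q_C²) = (95 - q_C)q_C - (57q_C + q_C²).
∂π_C/∂q_C = 38 - 4q_C = 0, so q_C = 19/2.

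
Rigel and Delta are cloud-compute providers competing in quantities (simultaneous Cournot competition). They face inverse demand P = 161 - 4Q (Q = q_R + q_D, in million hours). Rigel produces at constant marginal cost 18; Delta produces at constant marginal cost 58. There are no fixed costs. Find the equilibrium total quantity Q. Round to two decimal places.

Rigel's profit: π_R = (161 - 4Q)q_R - (18q_R). Setting ∂π_R/∂q_R = 0: 143 - 8q_R - 4(q_D) = 0.
Delta's first-order condition: 103 - 8q_D - 4(q_R) = 0.
Best responses: q_R = (143 - 4q_D)/8, q_D = (103 - 4q_R)/8.
Solving the pair: q_R = 61/4, q_D = 21/4.
Total output Q = 61/4 + 21/4 = 41/2.

20.50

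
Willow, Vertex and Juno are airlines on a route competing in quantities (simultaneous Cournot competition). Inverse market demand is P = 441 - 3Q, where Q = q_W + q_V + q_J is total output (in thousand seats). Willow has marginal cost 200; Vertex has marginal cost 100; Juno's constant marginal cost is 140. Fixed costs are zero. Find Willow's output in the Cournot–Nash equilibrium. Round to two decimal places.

6.75

Willow's profit: π_W = (441 - 3Q)q_W - (200q_W). Setting ∂π_W/∂q_W = 0: 241 - 6q_W - 3(q_V + q_J) = 0.
Vertex's profit: π_V = (441 - 3Q)q_V - (100q_V). Setting ∂π_V/∂q_V = 0: 341 - 6q_V - 3(q_W + q_J) = 0.
Juno's profit: π_J = (441 - 3Q)q_J - (140q_J). Setting ∂π_J/∂q_J = 0: 301 - 6q_J - 3(q_W + q_V) = 0.
Adding the 3 first-order conditions: 883 − 12Q = 0, so Q = 883/12.
Back-substituting: q_W = (241 − 883/4)/3 = 27/4, q_V = (341 − 883/4)/3 = 481/12, q_J = (301 − 883/4)/3 = 107/4.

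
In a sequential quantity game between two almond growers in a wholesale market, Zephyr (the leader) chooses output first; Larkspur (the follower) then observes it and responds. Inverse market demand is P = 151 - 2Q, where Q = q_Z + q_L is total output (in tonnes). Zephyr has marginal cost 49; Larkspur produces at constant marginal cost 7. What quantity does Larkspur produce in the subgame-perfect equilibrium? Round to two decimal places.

Solve by backward induction. Given q_Z, the follower Larkspur maximises π_L = (151 - 2q_Z - 2q_L)q_L - 7q_L.
Setting the follower's marginal profit to zero, 144 - 2q_Z - 4q_L = 0, i.e. q_L = (144 - 2q_Z)/4.
Zephyr substitutes q_L(q_Z) into its own profit: π_Z = q_Z(151 - 2q_Z - (144 - 2q_Z)/2) - 49q_Z = (79 - q_Z)q_Z - 49q_Z.
Leader FOC: 30 - 2q_Z = 0, so q_Z = 15.
Then q_L = (144 - 2·15)/4 = 57/2.

28.50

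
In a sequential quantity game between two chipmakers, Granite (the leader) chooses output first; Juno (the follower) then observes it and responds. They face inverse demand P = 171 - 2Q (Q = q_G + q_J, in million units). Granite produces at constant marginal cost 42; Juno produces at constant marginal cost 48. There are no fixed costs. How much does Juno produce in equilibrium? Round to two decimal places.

The follower Juno best-responds to any q_G: π_J = (171 - 2Q)q_J - 48q_J.
∂π_J/∂q_J = 123 - 2q_G - 4q_J = 0 gives the reaction function q_J = (123 - 2q_G)/4.
The leader anticipates this reaction. Substituting into P = 171 - 2Q gives P = 219/2 - q_G, so π_G = (219/2 - q_G)q_G - 42q_G.
Maximising: ∂π_G/∂q_G = 135/2 - 2q_G = 0, giving q_G = 135/4.
Then q_J = (123 - 2·(135/4))/4 = 111/8.

13.88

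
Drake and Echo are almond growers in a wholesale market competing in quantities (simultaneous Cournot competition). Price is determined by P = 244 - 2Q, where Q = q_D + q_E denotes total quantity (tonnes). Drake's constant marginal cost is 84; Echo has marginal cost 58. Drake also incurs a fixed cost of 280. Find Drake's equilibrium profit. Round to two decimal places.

Drake's profit: π_D = (244 - 2Q)q_D - (84q_D). Setting ∂π_D/∂q_D = 0: 160 - 4q_D - 2(q_E) = 0.
Echo's profit: π_E = (244 - 2Q)q_E - (58q_E). Setting ∂π_E/∂q_E = 0: 186 - 4q_E - 2(q_D) = 0.
So q_D = (160 - 2q_E)/4 and q_E = (186 - 2q_D)/4.
Substituting one into the other gives q_D = 67/3 and q_E = 106/3.
Price P = 244 - 2·(173/3) = 386/3.
Drake's profit: (386/3 - 84)·(67/3) - 280 = 717.5556.

717.56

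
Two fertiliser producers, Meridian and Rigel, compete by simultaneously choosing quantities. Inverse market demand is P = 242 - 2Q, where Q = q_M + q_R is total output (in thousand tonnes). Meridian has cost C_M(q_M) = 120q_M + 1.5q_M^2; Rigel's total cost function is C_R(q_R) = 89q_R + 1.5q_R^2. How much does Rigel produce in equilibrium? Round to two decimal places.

Meridian's profit: π_M = (242 - 2Q)q_M - (120q_M + (3/2)q_M²). Setting ∂π_M/∂q_M = 0: 122 - 7q_M - 2(q_R) = 0.
Rigel's first-order condition: 153 - 7q_R - 2(q_M) = 0.
Best responses: q_M = (122 - 2q_R)/7, q_R = (153 - 2q_M)/7.
Solving the pair: q_M = 548/45, q_R = 827/45.

18.38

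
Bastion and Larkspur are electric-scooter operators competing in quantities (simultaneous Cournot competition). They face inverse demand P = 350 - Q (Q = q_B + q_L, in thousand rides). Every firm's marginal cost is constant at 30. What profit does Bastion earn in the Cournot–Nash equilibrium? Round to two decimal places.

A representative firm's profit is π_i = q_i(350 - Q) - 30q_i.
First-order condition (treating rivals' output as given): 320 - 2q_i - q_j = 0.
With identical firms every q_j equals q_i, so q_j = q_i and 320 = 3q_i, giving q_i = 320/3.
Price P = 350 - 640/3 = 410/3.
Bastion's profit: (410/3 - 30)·(320/3) = 11377.7778.

11377.78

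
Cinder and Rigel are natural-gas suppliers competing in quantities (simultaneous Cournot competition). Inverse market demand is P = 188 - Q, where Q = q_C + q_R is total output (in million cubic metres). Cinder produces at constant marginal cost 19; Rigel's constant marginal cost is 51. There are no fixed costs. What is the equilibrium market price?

86

Cinder's profit: π_C = (188 - Q)q_C - (19q_C). Setting ∂π_C/∂q_C = 0: 169 - 2q_C - (q_R) = 0.
Rigel's first-order condition: 137 - 2q_R - (q_C) = 0.
Rearranging gives the reaction functions q_C = (169 - q_R)/2 and q_R = (137 - q_C)/2.
Solving the pair: q_C = 67, q_R = 35.
Total output Q = 102, so price P = 188 - 102 = 86.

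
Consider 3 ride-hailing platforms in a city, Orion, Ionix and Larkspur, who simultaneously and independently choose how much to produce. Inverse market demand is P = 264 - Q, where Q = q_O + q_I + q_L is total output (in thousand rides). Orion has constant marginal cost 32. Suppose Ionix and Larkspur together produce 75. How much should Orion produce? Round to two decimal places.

78.50

With rivals' combined output fixed at 75, Orion's profit is π_O = (264 - 75 - q_O)q_O - (32q_O) = (189 - q_O)q_O - (32q_O).
∂π_O/∂q_O = 157 - 2q_O = 0, so q_O = 157/2.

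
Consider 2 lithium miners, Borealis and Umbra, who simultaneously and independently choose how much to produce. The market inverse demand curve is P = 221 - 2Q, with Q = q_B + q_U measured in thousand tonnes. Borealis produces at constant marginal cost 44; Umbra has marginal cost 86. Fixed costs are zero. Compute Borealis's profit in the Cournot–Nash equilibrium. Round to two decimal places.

2664.50

Borealis's profit: π_B = (221 - 2Q)q_B - (44q_B). Setting ∂π_B/∂q_B = 0: 177 - 4q_B - 2(q_U) = 0.
Umbra's profit: π_U = (221 - 2Q)q_U - (86q_U). Setting ∂π_U/∂q_U = 0: 135 - 4q_U - 2(q_B) = 0.
Rearranging gives the reaction functions q_B = (177 - 2q_U)/4 and q_U = (135 - 2q_B)/4.
Solving the pair: q_B = 73/2, q_U = 31/2.
Price P = 221 - 2·52 = 117.
Borealis's profit: (117 - 44)·(73/2) = 2664.5000.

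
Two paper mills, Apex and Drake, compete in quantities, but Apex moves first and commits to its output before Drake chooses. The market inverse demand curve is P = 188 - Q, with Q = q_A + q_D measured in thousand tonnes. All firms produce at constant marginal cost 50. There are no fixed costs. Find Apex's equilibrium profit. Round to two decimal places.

2380.50

The follower Drake best-responds to any q_A: π_D = (188 - Q)q_D - 50q_D.
Setting the follower's marginal profit to zero, 138 - q_A - 2q_D = 0, i.e. q_D = (138 - q_A)/2.
Apex substitutes q_D(q_A) into its own profit: π_A = q_A(188 - q_A - (138 - q_A)/2) - 50q_A = (119 - (1/2)q_A)q_A - 50q_A.
Leader FOC: 69 - q_A = 0, so q_A = 69.
Then q_D = (138 - 69)/2 = 69/2.
Price P = 188 - 207/2 = 169/2.
Apex's profit: (169/2 - 50)·69 = 2380.5000.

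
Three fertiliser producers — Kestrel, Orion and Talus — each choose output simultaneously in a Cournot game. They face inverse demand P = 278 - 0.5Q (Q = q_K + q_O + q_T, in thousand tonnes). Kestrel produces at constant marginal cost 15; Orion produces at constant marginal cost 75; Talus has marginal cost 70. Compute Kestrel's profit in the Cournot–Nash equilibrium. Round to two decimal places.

17860.50

Kestrel's profit: π_K = (278 - 0.5Q)q_K - (15q_K). Setting ∂π_K/∂q_K = 0: 263 - q_K - (1/2)(q_O + q_T) = 0.
Orion's first-order condition: 203 - q_O - (1/2)(q_K + q_T) = 0.
Talus's profit: π_T = (278 - 0.5Q)q_T - (70q_T). Setting ∂π_T/∂q_T = 0: 208 - q_T - (1/2)(q_K + q_O) = 0.
Adding the 3 conditions: 674 − Q − Q = 0, i.e. Q = 337.
Back-substituting: q_K = (263 − 337/2)/(1/2) = 189, q_O = (203 − 337/2)/(1/2) = 69, q_T = (208 − 337/2)/(1/2) = 79.
Price P = 278 - (1/2)·337 = 219/2.
Kestrel's profit: (219/2 - 15)·189 = 17860.5000.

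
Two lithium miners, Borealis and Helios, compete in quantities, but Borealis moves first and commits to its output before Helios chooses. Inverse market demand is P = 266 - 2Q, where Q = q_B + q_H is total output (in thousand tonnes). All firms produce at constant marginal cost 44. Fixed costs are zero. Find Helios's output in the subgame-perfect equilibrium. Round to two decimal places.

The follower Helios best-responds to any q_B: π_H = (266 - 2Q)q_H - 44q_H.
∂π_H/∂q_H = 222 - 2q_B - 4q_H = 0 gives the reaction function q_H = (222 - 2q_B)/4.
Borealis substitutes q_H(q_B) into its own profit: π_B = q_B(266 - 2q_B - (222 - 2q_B)/2) - 44q_B = (155 - q_B)q_B - 44q_B.
The leader's first-order condition 111 - 2q_B = 0 yields q_B = 111/2.
Then q_H = (222 - 2·(111/2))/4 = 111/4.

27.75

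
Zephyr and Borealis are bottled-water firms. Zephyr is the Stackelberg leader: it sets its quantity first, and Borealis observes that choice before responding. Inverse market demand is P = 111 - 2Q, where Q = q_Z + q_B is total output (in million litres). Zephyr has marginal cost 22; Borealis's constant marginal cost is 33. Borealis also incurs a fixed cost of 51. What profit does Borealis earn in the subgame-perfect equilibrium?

47

The follower Borealis best-responds to any q_Z: π_B = (111 - 2Q)q_B - 33q_B.
Setting the follower's marginal profit to zero, 78 - 2q_Z - 4q_B = 0, i.e. q_B = (78 - 2q_Z)/4.
The leader anticipates this reaction. Substituting into P = 111 - 2Q gives P = 72 - q_Z, so π_Z = (72 - q_Z)q_Z - 22q_Z.
Leader FOC: 50 - 2q_Z = 0, so q_Z = 25.
Then q_B = (78 - 2·25)/4 = 7.
Price P = 111 - 2·32 = 47.
Borealis's profit: (47 - 33)·7 - 51 = 47.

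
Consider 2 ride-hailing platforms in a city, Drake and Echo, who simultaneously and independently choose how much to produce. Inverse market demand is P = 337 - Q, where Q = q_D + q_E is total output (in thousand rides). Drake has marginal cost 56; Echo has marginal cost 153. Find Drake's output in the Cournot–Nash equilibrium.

126

Drake's profit: π_D = (337 - Q)q_D - (56q_D). Setting ∂π_D/∂q_D = 0: 281 - 2q_D - (q_E) = 0.
Echo's first-order condition: 184 - 2q_E - (q_D) = 0.
So q_D = (281 - q_E)/2 and q_E = (184 - q_D)/2.
Solving the pair: q_D = 126, q_E = 29.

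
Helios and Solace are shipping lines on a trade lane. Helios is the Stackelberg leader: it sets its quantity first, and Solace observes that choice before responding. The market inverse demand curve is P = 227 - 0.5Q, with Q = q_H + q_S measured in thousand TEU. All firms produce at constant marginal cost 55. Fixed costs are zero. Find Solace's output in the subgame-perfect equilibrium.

86

The follower Solace best-responds to any q_H: π_S = (227 - 0.5Q)q_S - 55q_S.
Setting the follower's marginal profit to zero, 172 - (1/2)q_H - q_S = 0, i.e. q_S = (172 - (1/2)q_H).
The leader anticipates this reaction. Substituting into P = 227 - 0.5Q gives P = 141 - (1/4)q_H, so π_H = (141 - (1/4)q_H)q_H - 55q_H.
Leader FOC: 86 - (1/2)q_H = 0, so q_H = 172.
Then q_S = (172 - (1/2)·172) = 86.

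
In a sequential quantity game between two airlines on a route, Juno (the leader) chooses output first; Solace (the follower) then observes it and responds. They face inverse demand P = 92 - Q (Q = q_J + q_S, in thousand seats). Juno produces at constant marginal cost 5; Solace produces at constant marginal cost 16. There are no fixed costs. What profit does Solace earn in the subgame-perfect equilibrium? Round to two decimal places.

182.25

The follower Solace best-responds to any q_J: π_S = (92 - Q)q_S - 16q_S.
Setting the follower's marginal profit to zero, 76 - q_J - 2q_S = 0, i.e. q_S = (76 - q_J)/2.
The leader anticipates this reaction. Substituting into P = 92 - Q gives P = 54 - (1/2)q_J, so π_J = (54 - (1/2)q_J)q_J - 5q_J.
The leader's first-order condition 49 - q_J = 0 yields q_J = 49.
Then q_S = (76 - 49)/2 = 27/2.
Price P = 92 - 125/2 = 59/2.
Solace's profit: (59/2 - 16)·(27/2) = 729/4.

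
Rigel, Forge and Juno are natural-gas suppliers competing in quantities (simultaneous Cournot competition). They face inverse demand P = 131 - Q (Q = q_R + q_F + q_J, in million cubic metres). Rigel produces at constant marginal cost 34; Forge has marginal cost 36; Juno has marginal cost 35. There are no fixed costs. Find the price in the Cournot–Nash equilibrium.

59

Rigel's profit: π_R = (131 - Q)q_R - (34q_R). Setting ∂π_R/∂q_R = 0: 97 - 2q_R - (q_F + q_J) = 0.
Forge's profit: π_F = (131 - Q)q_F - (36q_F). Setting ∂π_F/∂q_F = 0: 95 - 2q_F - (q_R + q_J) = 0.
Juno's profit: π_J = (131 - Q)q_J - (35q_J). Setting ∂π_J/∂q_J = 0: 96 - 2q_J - (q_R + q_F) = 0.
Adding the 3 first-order conditions: 288 − 4Q = 0, so Q = 72.
Back-substituting: q_R = (97 − 72) = 25, q_F = (95 − 72) = 23, q_J = (96 − 72) = 24.
Total output Q = 72, so price P = 131 - 72 = 59.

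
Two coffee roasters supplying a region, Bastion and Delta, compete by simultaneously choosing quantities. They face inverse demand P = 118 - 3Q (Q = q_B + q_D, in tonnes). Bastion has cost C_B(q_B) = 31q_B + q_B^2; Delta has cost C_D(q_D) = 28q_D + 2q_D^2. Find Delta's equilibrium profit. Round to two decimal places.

Bastion's profit: π_B = (118 - 3Q)q_B - (31q_B + q_B²). Setting ∂π_B/∂q_B = 0: 87 - 8q_B - 3(q_D) = 0.
Delta's first-order condition: 90 - 10q_D - 3(q_B) = 0.
Rearranging gives the reaction functions q_B = (87 - 3q_D)/8 and q_D = (90 - 3q_B)/10.
Substituting one into the other gives q_B = 600/71 and q_D = 459/71.
Price P = 118 - 3·(1059/71) = 73.2535.
Delta's profit: 73.2535·(459/71) - 28·(459/71) - 2(459/71)² = 208.9675.

208.97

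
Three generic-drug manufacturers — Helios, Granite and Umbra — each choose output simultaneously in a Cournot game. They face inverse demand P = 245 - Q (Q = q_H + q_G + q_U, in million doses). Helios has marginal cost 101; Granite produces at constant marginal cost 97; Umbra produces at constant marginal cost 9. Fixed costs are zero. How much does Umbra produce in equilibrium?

Helios's profit: π_H = (245 - Q)q_H - (101q_H). Setting ∂π_H/∂q_H = 0: 144 - 2q_H - (q_G + q_U) = 0.
Granite's first-order condition: 148 - 2q_G - (q_H + q_U) = 0.
Umbra's first-order condition: 236 - 2q_U - (q_H + q_G) = 0.
Adding the 3 conditions: 528 − 2Q − 2Q = 0, i.e. Q = 132.
Back-substituting: q_H = (144 − 132) = 12, q_G = (148 − 132) = 16, q_U = (236 − 132) = 104.

104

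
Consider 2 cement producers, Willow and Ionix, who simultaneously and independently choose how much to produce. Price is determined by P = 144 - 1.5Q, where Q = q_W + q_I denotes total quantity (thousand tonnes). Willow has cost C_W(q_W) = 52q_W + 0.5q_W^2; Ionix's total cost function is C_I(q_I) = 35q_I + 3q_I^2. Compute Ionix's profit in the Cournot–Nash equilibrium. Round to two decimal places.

350.83

Willow's profit: π_W = (144 - 1.5Q)q_W - (52q_W + (1/2)q_W²). Setting ∂π_W/∂q_W = 0: 92 - 4q_W - (3/2)(q_I) = 0.
Ionix's profit: π_I = (144 - 1.5Q)q_I - (35q_I + 3q_I²). Setting ∂π_I/∂q_I = 0: 109 - 9q_I - (3/2)(q_W) = 0.
Rearranging gives the reaction functions q_W = (92 - (3/2)q_I)/4 and q_I = (109 - (3/2)q_W)/9.
Substituting one into the other gives q_W = 886/45 and q_I = 1192/135.
Price P = 144 - (3/2)·(770/27) = 911/9.
Ionix's profit: (911/9)·(1192/135) - 35·(1192/135) - 3(1192/135)² = 350.8306.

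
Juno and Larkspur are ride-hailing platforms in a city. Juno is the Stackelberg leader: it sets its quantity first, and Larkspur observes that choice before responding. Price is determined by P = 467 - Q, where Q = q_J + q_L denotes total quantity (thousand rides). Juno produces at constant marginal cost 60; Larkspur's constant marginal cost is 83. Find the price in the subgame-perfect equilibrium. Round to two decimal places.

167.50

Solve by backward induction. Given q_J, the follower Larkspur maximises π_L = (467 - q_J - q_L)q_L - 83q_L.
Follower FOC: 384 - q_J - 2q_L = 0, so q_L(q_J) = (384 - q_J)/2.
Juno substitutes q_L(q_J) into its own profit: π_J = q_J(467 - q_J - (384 - q_J)/2) - 60q_J = (275 - (1/2)q_J)q_J - 60q_J.
Leader FOC: 215 - q_J = 0, so q_J = 215.
Then q_L = (384 - 215)/2 = 169/2.
Total output Q = 599/2, so price P = 467 - 599/2 = 335/2.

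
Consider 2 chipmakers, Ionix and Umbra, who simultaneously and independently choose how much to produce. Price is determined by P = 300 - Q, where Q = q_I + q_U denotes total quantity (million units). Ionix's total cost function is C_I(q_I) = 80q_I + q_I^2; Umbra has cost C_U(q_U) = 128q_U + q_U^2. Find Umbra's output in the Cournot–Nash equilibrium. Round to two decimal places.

Ionix's profit: π_I = (300 - Q)q_I - (80q_I + q_I²). Setting ∂π_I/∂q_I = 0: 220 - 4q_I - (q_U) = 0.
Umbra's first-order condition: 172 - 4q_U - (q_I) = 0.
So q_I = (220 - q_U)/4 and q_U = (172 - q_I)/4.
Solving the pair: q_I = 236/5, q_U = 156/5.

31.20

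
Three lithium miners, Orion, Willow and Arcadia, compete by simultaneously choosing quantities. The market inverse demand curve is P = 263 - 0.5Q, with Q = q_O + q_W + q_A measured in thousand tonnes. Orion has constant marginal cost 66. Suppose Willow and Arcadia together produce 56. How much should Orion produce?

With rivals' combined output fixed at 56, Orion's profit is π_O = (263 - (1/2)·56 - (1/2)q_O)q_O - (66q_O) = (235 - (1/2)q_O)q_O - (66q_O).
∂π_O/∂q_O = 169 - q_O = 0, so q_O = 169.

169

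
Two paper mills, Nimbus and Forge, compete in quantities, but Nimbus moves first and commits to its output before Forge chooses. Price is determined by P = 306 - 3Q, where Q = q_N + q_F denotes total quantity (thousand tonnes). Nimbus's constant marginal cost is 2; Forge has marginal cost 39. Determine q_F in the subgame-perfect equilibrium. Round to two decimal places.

The follower Forge best-responds to any q_N: π_F = (306 - 3Q)q_F - 39q_F.
Setting the follower's marginal profit to zero, 267 - 3q_N - 6q_F = 0, i.e. q_F = (267 - 3q_N)/6.
The leader anticipates this reaction. Substituting into P = 306 - 3Q gives P = 345/2 - (3/2)q_N, so π_N = (345/2 - (3/2)q_N)q_N - 2q_N.
Leader FOC: 341/2 - 3q_N = 0, so q_N = 341/6.
Then q_F = (267 - 3·(341/6))/6 = 193/12.

16.08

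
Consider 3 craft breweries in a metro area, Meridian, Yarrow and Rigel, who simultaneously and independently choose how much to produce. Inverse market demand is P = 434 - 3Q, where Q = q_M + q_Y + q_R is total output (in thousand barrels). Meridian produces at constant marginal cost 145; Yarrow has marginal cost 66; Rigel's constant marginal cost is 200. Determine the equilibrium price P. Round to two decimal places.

Meridian's profit: π_M = (434 - 3Q)q_M - (145q_M). Setting ∂π_M/∂q_M = 0: 289 - 6q_M - 3(q_Y + q_R) = 0.
Yarrow's first-order condition: 368 - 6q_Y - 3(q_M + q_R) = 0.
Rigel's profit: π_R = (434 - 3Q)q_R - (200q_R). Setting ∂π_R/∂q_R = 0: 234 - 6q_R - 3(q_M + q_Y) = 0.
Summing all 3 equations gives 891 − 12Q = 0, hence Q = 297/4.
Back-substituting: q_M = (289 − 891/4)/3 = 265/12, q_Y = (368 − 891/4)/3 = 581/12, q_R = (234 − 891/4)/3 = 15/4.
Total output Q = 297/4, so price P = 434 - 3·(297/4) = 845/4.

211.25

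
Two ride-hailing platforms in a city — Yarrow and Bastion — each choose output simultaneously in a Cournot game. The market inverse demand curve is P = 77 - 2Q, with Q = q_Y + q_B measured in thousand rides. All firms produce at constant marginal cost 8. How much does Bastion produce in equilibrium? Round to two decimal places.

11.50

Each firm earns π_i = (77 - 2Q)q_i - 8q_i.
First-order condition (treating rivals' output as given): 69 - 4q_i - 2q_j = 0.
With identical firms every q_j equals q_i, so q_j = q_i and 69 = 6q_i, giving q_i = 23/2.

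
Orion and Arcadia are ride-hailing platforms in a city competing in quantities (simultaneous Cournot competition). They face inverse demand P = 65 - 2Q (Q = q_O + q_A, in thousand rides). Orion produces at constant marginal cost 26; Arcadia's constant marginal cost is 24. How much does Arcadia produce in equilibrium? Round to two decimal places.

7.17

Orion's profit: π_O = (65 - 2Q)q_O - (26q_O). Setting ∂π_O/∂q_O = 0: 39 - 4q_O - 2(q_A) = 0.
Arcadia's first-order condition: 41 - 4q_A - 2(q_O) = 0.
Best responses: q_O = (39 - 2q_A)/4, q_A = (41 - 2q_O)/4.
Solving the pair: q_O = 37/6, q_A = 43/6.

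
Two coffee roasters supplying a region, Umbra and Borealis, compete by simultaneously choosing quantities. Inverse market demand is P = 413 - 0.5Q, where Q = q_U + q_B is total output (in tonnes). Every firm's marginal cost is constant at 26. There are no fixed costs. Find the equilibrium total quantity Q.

A representative firm's profit is π_i = q_i(413 - 0.5Q) - 26q_i.
First-order condition (treating rivals' output as given): 387 - q_i - (1/2)q_j = 0.
By symmetry each firm produces the same amount; substituting q_j = q_i yields q_i = 387/(3/2) = 258.
Total output Q = 258 + 258 = 516.

516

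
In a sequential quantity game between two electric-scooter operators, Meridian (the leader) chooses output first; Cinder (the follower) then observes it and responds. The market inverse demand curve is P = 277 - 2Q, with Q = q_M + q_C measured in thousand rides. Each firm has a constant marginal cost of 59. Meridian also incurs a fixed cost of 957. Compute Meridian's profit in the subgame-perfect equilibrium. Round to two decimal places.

2013.25

Solve by backward induction. Given q_M, the follower Cinder maximises π_C = (277 - 2q_M - 2q_C)q_C - 59q_C.
Follower FOC: 218 - 2q_M - 4q_C = 0, so q_C(q_M) = (218 - 2q_M)/4.
Meridian substitutes q_C(q_M) into its own profit: π_M = q_M(277 - 2q_M - (218 - 2q_M)/2) - 59q_M = (168 - q_M)q_M - 59q_M.
Maximising: ∂π_M/∂q_M = 109 - 2q_M = 0, giving q_M = 109/2.
Then q_C = (218 - 2·(109/2))/4 = 109/4.
Price P = 277 - 2·(327/4) = 227/2.
Meridian's profit: (227/2 - 59)·(109/2) - 957 = 2013.2500.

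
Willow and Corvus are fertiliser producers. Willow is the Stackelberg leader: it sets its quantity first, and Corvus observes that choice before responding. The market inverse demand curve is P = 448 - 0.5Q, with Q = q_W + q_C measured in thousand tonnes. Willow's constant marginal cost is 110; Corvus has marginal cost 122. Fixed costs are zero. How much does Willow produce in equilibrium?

350

Solve by backward induction. Given q_W, the follower Corvus maximises π_C = (448 - (1/2)q_W - (1/2)q_C)q_C - 122q_C.
Setting the follower's marginal profit to zero, 326 - (1/2)q_W - q_C = 0, i.e. q_C = (326 - (1/2)q_W).
The leader anticipates this reaction. Substituting into P = 448 - 0.5Q gives P = 285 - (1/4)q_W, so π_W = (285 - (1/4)q_W)q_W - 110q_W.
Leader FOC: 175 - (1/2)q_W = 0, so q_W = 350.
Then q_C = (326 - (1/2)·350) = 151.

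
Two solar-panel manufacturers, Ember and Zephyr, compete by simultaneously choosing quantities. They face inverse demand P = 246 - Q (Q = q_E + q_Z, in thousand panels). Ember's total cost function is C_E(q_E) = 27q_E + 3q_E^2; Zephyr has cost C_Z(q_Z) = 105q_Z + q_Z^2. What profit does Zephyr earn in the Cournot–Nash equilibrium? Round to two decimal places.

1719.63

Ember's profit: π_E = (246 - Q)q_E - (27q_E + 3q_E²). Setting ∂π_E/∂q_E = 0: 219 - 8q_E - (q_Z) = 0.
Zephyr's first-order condition: 141 - 4q_Z - (q_E) = 0.
So q_E = (219 - q_Z)/8 and q_Z = (141 - q_E)/4.
Solving the pair: q_E = 735/31, q_Z = 909/31.
Price P = 246 - 1644/31 = 192.9677.
Zephyr's profit: 192.9677·(909/31) - 105·(909/31) - (909/31)² = 1719.6275.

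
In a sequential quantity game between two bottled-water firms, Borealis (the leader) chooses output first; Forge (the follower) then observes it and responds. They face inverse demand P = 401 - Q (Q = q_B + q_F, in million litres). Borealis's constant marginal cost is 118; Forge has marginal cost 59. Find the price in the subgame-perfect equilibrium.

Solve by backward induction. Given q_B, the follower Forge maximises π_F = (401 - q_B - q_F)q_F - 59q_F.
Follower FOC: 342 - q_B - 2q_F = 0, so q_F(q_B) = (342 - q_B)/2.
The leader anticipates this reaction. Substituting into P = 401 - Q gives P = 230 - (1/2)q_B, so π_B = (230 - (1/2)q_B)q_B - 118q_B.
The leader's first-order condition 112 - q_B = 0 yields q_B = 112.
Then q_F = (342 - 112)/2 = 115.
Total output Q = 227, so price P = 401 - 227 = 174.

174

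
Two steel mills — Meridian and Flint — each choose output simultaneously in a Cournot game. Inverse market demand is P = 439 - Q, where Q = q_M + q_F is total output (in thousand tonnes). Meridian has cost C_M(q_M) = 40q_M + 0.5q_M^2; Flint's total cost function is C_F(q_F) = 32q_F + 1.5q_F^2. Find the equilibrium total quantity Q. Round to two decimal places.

172.14

Meridian's profit: π_M = (439 - Q)q_M - (40q_M + (1/2)q_M²). Setting ∂π_M/∂q_M = 0: 399 - 3q_M - (q_F) = 0.
Flint's first-order condition: 407 - 5q_F - (q_M) = 0.
Rearranging gives the reaction functions q_M = (399 - q_F)/3 and q_F = (407 - q_M)/5.
Substituting one into the other gives q_M = 794/7 and q_F = 411/7.
Total output Q = 794/7 + 411/7 = 1205/7.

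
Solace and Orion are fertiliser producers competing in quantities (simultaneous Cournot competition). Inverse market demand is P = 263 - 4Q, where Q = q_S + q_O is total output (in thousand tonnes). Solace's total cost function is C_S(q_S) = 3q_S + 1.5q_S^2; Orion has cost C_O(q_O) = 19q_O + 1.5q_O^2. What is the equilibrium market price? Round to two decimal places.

128.60

Solace's profit: π_S = (263 - 4Q)q_S - (3q_S + (3/2)q_S²). Setting ∂π_S/∂q_S = 0: 260 - 11q_S - 4(q_O) = 0.
Orion's profit: π_O = (263 - 4Q)q_O - (19q_O + (3/2)q_O²). Setting ∂π_O/∂q_O = 0: 244 - 11q_O - 4(q_S) = 0.
Best responses: q_S = (260 - 4q_O)/11, q_O = (244 - 4q_S)/11.
Substituting one into the other gives q_S = 628/35 and q_O = 548/35.
Total output Q = 168/5, so price P = 263 - 4·(168/5) = 643/5.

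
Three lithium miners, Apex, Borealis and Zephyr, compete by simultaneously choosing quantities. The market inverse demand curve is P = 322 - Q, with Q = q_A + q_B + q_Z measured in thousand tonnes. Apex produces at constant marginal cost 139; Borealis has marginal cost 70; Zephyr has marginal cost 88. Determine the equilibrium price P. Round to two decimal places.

Apex's profit: π_A = (322 - Q)q_A - (139q_A). Setting ∂π_A/∂q_A = 0: 183 - 2q_A - (q_B + q_Z) = 0.
Borealis's first-order condition: 252 - 2q_B - (q_A + q_Z) = 0.
Zephyr's first-order condition: 234 - 2q_Z - (q_A + q_B) = 0.
Summing all 3 equations gives 669 − 4Q = 0, hence Q = 669/4.
Back-substituting: q_A = (183 − 669/4) = 63/4, q_B = (252 − 669/4) = 339/4, q_Z = (234 − 669/4) = 267/4.
Total output Q = 669/4, so price P = 322 - 669/4 = 619/4.

154.75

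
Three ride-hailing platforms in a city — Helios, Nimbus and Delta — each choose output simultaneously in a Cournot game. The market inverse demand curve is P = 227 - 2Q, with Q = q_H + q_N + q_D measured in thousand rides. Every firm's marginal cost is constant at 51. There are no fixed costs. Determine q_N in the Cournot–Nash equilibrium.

A representative firm's profit is π_i = q_i(227 - 2Q) - 51q_i.
First-order condition (treating rivals' output as given): 176 - 4q_i - 2·Σ_{j≠i} q_j = 0.
With identical firms every q_j equals q_i, so Σ_{j≠i} q_j = 2q_i and 176 = 8q_i, giving q_i = 22.

22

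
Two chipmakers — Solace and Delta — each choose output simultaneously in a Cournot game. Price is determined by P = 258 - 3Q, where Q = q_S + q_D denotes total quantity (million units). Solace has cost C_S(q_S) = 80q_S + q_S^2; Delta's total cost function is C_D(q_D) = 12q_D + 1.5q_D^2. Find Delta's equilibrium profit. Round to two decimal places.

Solace's profit: π_S = (258 - 3Q)q_S - (80q_S + q_S²). Setting ∂π_S/∂q_S = 0: 178 - 8q_S - 3(q_D) = 0.
Delta's profit: π_D = (258 - 3Q)q_D - (12q_D + (3/2)q_D²). Setting ∂π_D/∂q_D = 0: 246 - 9q_D - 3(q_S) = 0.
Rearranging gives the reaction functions q_S = (178 - 3q_D)/8 and q_D = (246 - 3q_S)/9.
Solving the pair: q_S = 96/7, q_D = 478/21.
Price P = 258 - 3·(766/21) = 1040/7.
Delta's profit: (1040/7)·(478/21) - 12·(478/21) - (3/2)(478/21)² = 2331.4694.

2331.47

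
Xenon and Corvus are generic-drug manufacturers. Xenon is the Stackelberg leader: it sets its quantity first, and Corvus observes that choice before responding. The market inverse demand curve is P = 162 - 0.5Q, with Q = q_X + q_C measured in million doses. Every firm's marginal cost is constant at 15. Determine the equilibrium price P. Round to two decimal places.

51.75

The follower Corvus best-responds to any q_X: π_C = (162 - 0.5Q)q_C - 15q_C.
Setting the follower's marginal profit to zero, 147 - (1/2)q_X - q_C = 0, i.e. q_C = (147 - (1/2)q_X).
The leader anticipates this reaction. Substituting into P = 162 - 0.5Q gives P = 177/2 - (1/4)q_X, so π_X = (177/2 - (1/4)q_X)q_X - 15q_X.
Leader FOC: 147/2 - (1/2)q_X = 0, so q_X = 147.
Then q_C = (147 - (1/2)·147) = 147/2.
Total output Q = 441/2, so price P = 162 - (1/2)·(441/2) = 207/4.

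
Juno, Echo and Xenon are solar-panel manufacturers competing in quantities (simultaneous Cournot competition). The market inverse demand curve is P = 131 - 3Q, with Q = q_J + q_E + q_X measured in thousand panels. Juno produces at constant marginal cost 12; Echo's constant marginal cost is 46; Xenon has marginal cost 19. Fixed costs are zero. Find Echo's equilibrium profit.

12

Juno's profit: π_J = (131 - 3Q)q_J - (12q_J). Setting ∂π_J/∂q_J = 0: 119 - 6q_J - 3(q_E + q_X) = 0.
Echo's first-order condition: 85 - 6q_E - 3(q_J + q_X) = 0.
Xenon's first-order condition: 112 - 6q_X - 3(q_J + q_E) = 0.
Adding the 3 conditions: 316 − 6Q − 6Q = 0, i.e. Q = 79/3.
Back-substituting: q_J = (119 − 79)/3 = 40/3, q_E = (85 − 79)/3 = 2, q_X = (112 − 79)/3 = 11.
Price P = 131 - 3·(79/3) = 52.
Echo's profit: (52 - 46)·2 = 12.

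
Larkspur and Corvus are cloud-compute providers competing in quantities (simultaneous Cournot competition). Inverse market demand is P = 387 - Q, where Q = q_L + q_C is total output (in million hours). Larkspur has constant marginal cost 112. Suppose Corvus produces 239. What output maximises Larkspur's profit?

18

With the rival's output fixed at 239, Larkspur's profit is π_L = (387 - 239 - q_L)q_L - (112q_L) = (148 - q_L)q_L - (112q_L).
∂π_L/∂q_L = 36 - 2q_L = 0, so q_L = 18.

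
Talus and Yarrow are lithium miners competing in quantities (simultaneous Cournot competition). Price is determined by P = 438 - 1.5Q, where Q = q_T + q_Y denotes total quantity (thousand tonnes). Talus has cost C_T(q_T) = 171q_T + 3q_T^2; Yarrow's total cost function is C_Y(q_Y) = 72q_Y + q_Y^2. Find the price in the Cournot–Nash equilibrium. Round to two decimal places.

Talus's profit: π_T = (438 - 1.5Q)q_T - (171q_T + 3q_T²). Setting ∂π_T/∂q_T = 0: 267 - 9q_T - (3/2)(q_Y) = 0.
Yarrow's profit: π_Y = (438 - 1.5Q)q_Y - (72q_Y + q_Y²). Setting ∂π_Y/∂q_Y = 0: 366 - 5q_Y - (3/2)(q_T) = 0.
Best responses: q_T = (267 - (3/2)q_Y)/9, q_Y = (366 - (3/2)q_T)/5.
Solving the pair: q_T = 1048/57, q_Y = 1286/19.
Total output Q = 86.0702, so price P = 438 - (3/2)·86.0702 = 308.8947.

308.89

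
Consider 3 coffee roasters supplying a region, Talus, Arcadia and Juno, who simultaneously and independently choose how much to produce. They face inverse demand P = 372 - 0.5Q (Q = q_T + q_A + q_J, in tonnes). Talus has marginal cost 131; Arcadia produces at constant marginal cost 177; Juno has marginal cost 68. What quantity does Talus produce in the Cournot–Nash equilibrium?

112

Talus's profit: π_T = (372 - 0.5Q)q_T - (131q_T). Setting ∂π_T/∂q_T = 0: 241 - q_T - (1/2)(q_A + q_J) = 0.
Arcadia's first-order condition: 195 - q_A - (1/2)(q_T + q_J) = 0.
Juno's profit: π_J = (372 - 0.5Q)q_J - (68q_J). Setting ∂π_J/∂q_J = 0: 304 - q_J - (1/2)(q_T + q_A) = 0.
Adding the 3 conditions: 740 − Q − Q = 0, i.e. Q = 370.
Back-substituting: q_T = (241 − 185)/(1/2) = 112, q_A = (195 − 185)/(1/2) = 20, q_J = (304 − 185)/(1/2) = 238.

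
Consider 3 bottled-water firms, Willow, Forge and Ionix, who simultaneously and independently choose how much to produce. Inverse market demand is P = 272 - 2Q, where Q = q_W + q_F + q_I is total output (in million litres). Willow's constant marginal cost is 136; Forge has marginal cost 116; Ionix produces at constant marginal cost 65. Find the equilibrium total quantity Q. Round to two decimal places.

62.38

Willow's profit: π_W = (272 - 2Q)q_W - (136q_W). Setting ∂π_W/∂q_W = 0: 136 - 4q_W - 2(q_F + q_I) = 0.
Forge's profit: π_F = (272 - 2Q)q_F - (116q_F). Setting ∂π_F/∂q_F = 0: 156 - 4q_F - 2(q_W + q_I) = 0.
Ionix's first-order condition: 207 - 4q_I - 2(q_W + q_F) = 0.
Adding the 3 first-order conditions: 499 − 8Q = 0, so Q = 499/8.
Back-substituting: q_W = (136 − 499/4)/2 = 45/8, q_F = (156 − 499/4)/2 = 125/8, q_I = (207 − 499/4)/2 = 329/8.
Total output Q = 45/8 + 125/8 + 329/8 = 499/8.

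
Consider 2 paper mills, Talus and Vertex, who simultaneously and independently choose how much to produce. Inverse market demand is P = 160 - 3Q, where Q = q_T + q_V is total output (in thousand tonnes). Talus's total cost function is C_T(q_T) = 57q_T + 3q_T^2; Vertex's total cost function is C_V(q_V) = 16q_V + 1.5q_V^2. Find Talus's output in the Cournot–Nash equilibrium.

Talus's profit: π_T = (160 - 3Q)q_T - (57q_T + 3q_T²). Setting ∂π_T/∂q_T = 0: 103 - 12q_T - 3(q_V) = 0.
Vertex's first-order condition: 144 - 9q_V - 3(q_T) = 0.
So q_T = (103 - 3q_V)/12 and q_V = (144 - 3q_T)/9.
Solving the pair: q_T = 5, q_V = 43/3.

5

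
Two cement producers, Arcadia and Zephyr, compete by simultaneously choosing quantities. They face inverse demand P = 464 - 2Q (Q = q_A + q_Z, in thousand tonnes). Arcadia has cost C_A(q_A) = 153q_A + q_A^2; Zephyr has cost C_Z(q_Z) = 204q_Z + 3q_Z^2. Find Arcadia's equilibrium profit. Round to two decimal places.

Arcadia's profit: π_A = (464 - 2Q)q_A - (153q_A + q_A²). Setting ∂π_A/∂q_A = 0: 311 - 6q_A - 2(q_Z) = 0.
Zephyr's profit: π_Z = (464 - 2Q)q_Z - (204q_Z + 3q_Z²). Setting ∂π_Z/∂q_Z = 0: 260 - 10q_Z - 2(q_A) = 0.
Rearranging gives the reaction functions q_A = (311 - 2q_Z)/6 and q_Z = (260 - 2q_A)/10.
Solving the pair: q_A = 185/4, q_Z = 67/4.
Price P = 464 - 2·63 = 338.
Arcadia's profit: 338·(185/4) - 153·(185/4) - (185/4)² = 6417.1875.

6417.19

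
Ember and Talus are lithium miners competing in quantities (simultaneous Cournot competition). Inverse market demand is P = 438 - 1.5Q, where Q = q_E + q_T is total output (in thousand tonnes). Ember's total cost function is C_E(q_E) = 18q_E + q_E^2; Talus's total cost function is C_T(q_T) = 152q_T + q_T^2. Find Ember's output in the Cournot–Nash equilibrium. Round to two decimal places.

Ember's profit: π_E = (438 - 1.5Q)q_E - (18q_E + q_E²). Setting ∂π_E/∂q_E = 0: 420 - 5q_E - (3/2)(q_T) = 0.
Talus's first-order condition: 286 - 5q_T - (3/2)(q_E) = 0.
Rearranging gives the reaction functions q_E = (420 - (3/2)q_T)/5 and q_T = (286 - (3/2)q_E)/5.
Substituting one into the other gives q_E = 73.4505 and q_T = 35.1648.

73.45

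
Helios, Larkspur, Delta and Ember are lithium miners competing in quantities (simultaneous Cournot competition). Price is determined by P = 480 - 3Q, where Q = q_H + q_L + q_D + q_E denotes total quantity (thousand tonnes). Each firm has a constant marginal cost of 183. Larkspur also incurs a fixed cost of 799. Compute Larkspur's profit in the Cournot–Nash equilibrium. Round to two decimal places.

377.12

A representative firm's profit is π_i = q_i(480 - 3Q) - 183q_i.
Setting ∂π_i/∂q_i = 0 with rivals' quantities fixed: 297 - 6q_i - 3·Σ_{j≠i} q_j = 0.
By symmetry each firm produces the same amount; substituting Σ_{j≠i} q_j = 3q_i yields q_i = 297/15 = 99/5.
Price P = 480 - 3·(396/5) = 1212/5.
Larkspur's profit: (1212/5 - 183)·(99/5) - 799 = 377.1200.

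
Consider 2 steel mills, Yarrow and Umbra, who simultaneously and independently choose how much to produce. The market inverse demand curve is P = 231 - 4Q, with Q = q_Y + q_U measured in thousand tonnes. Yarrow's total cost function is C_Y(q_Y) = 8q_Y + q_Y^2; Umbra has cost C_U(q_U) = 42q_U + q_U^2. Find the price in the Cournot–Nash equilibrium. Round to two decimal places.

113.29

Yarrow's profit: π_Y = (231 - 4Q)q_Y - (8q_Y + q_Y²). Setting ∂π_Y/∂q_Y = 0: 223 - 10q_Y - 4(q_U) = 0.
Umbra's first-order condition: 189 - 10q_U - 4(q_Y) = 0.
Best responses: q_Y = (223 - 4q_U)/10, q_U = (189 - 4q_Y)/10.
Substituting one into the other gives q_Y = 737/42 and q_U = 499/42.
Total output Q = 206/7, so price P = 231 - 4·(206/7) = 793/7.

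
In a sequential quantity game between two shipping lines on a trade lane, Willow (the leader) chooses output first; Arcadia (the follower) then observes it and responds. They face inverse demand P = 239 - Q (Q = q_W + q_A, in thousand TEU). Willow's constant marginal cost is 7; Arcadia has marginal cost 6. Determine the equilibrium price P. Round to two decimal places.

64.75

The follower Arcadia best-responds to any q_W: π_A = (239 - Q)q_A - 6q_A.
Setting the follower's marginal profit to zero, 233 - q_W - 2q_A = 0, i.e. q_A = (233 - q_W)/2.
The leader anticipates this reaction. Substituting into P = 239 - Q gives P = 245/2 - (1/2)q_W, so π_W = (245/2 - (1/2)q_W)q_W - 7q_W.
Maximising: ∂π_W/∂q_W = 231/2 - q_W = 0, giving q_W = 231/2.
Then q_A = (233 - 231/2)/2 = 235/4.
Total output Q = 697/4, so price P = 239 - 697/4 = 259/4.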